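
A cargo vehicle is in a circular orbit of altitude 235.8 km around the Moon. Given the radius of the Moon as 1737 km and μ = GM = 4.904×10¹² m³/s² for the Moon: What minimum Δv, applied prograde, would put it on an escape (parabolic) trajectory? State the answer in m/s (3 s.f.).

Δv ≈ 653 m/s

r = 1737 + 235.8 = 1972.8 km = 1.9728×10⁶ m.
Circular speed v_c = √(μ/r) = 1577 m/s.
Escape speed v_esc = √(2μ/r) = √2 × v_c = 2230 m/s.
Δv = v_esc − v_c = 653.1 m/s.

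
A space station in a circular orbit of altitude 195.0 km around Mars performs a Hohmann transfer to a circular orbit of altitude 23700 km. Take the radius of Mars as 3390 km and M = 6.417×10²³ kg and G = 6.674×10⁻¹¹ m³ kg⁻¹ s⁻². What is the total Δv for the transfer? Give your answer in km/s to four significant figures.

μ = GM = 6.674×10⁻¹¹ × 6.417×10²³ = 4.283×10¹³ m³/s².
r₁ = 3390 + 195.0 = 3585.0 km = 3.5850×10⁶ m.
r₂ = 3390 + 23700 = 27090 km = 2.7090×10⁷ m.
Transfer ellipse a_t = (r₁ + r₂)/2 = 1.534×10⁷ m.
At r₁: circular v_c1 = √(μ/r₁) = 3456 m/s; transfer-periapsis v_p = √[μ(2/r₁ − 1/a_t)] = 4593 m/s.
Δv₁ = v_p − v_c1 = 1137 m/s.
At r₂: circular v_c2 = √(μ/r₂) = 1257 m/s; transfer-apoapsis v_a = √[μ(2/r₂ − 1/a_t)] = 607.9 m/s.
Δv₂ = v_c2 − v_a = 649.5 m/s.
Total Δv = Δv₁ + Δv₂ = 1787 m/s = 1.787 km/s.

Δv_total ≈ 1.787 km/s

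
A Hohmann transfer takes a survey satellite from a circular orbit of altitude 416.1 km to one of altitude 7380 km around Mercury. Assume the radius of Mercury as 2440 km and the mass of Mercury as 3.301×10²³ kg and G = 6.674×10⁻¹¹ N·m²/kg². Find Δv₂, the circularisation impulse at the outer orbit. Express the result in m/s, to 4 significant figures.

Δv ≈ 492.4 m/s

μ = GM = 6.674×10⁻¹¹ × 3.301×10²³ = 2.203×10¹³ m³/s².
r₁ = 2440 + 416.1 = 2856.1 km = 2.8561×10⁶ m.
r₂ = 2440 + 7380 = 9820.0 km = 9.8200×10⁶ m.
Transfer ellipse a_t = (r₁ + r₂)/2 = 6.338×10⁶ m.
At r₁: circular v_c1 = √(μ/r₁) = 2777 m/s; transfer-periherm v_p = √[μ(2/r₁ − 1/a_t)] = 3457 m/s.
At r₂: circular v_c2 = √(μ/r₂) = 1498 m/s; transfer-apoherm v_a = √[μ(2/r₂ − 1/a_t)] = 1005 m/s.
Δv₂ = v_c2 − v_a = 492.4 m/s.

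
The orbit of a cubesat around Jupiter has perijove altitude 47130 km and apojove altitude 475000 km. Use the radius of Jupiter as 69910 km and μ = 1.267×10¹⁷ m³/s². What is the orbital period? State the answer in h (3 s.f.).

r_p = 69910 + 47130 = 117040 km = 1.1704×10⁸ m.
r_a = 69910 + 475000 = 544910 km = 5.4491×10⁸ m.
Semi-major axis a = (r_p + r_a)/2 = (1.1704×10⁵ + 5.4491×10⁵)/2 = 3.3098×10⁵ km = 3.310×10⁸ m.
By Kepler's third law T = 2π√(a³/μ) = 2π × 1.692×10⁴ = 1.063×10⁵ s.
= 29.52 h.

T ≈ 29.5 h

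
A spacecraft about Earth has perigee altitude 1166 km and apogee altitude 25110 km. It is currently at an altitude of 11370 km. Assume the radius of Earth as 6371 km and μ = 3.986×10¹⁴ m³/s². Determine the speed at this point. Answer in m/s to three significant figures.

v ≈ 4950 m/s

r_p = 6371 + 1166 = 7537.0 km = 7.5370×10⁶ m.
r_a = 6371 + 25110 = 31481 km = 3.1481×10⁷ m.
r = 6371 + 11370 = 17741 km = 1.774×10⁷ m.
Semi-major axis a = (r_p + r_a)/2 = 19509 km = 1.951×10⁷ m.
Vis-viva: v² = μ(2/r − 1/a) = 3.986×10¹⁴ × (1.127×10⁻⁷ − 5.126×10⁻⁸) = 2.450×10⁷ m²/s².
v = 4950 m/s.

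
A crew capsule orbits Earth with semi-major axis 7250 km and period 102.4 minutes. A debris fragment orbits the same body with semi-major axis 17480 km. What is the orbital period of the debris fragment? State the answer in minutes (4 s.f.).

Kepler's third law: T² ∝ a³, so T₂ = T₁ (a₂/a₁)^(3/2).
a₂/a₁ = 2.411, (a₂/a₁)^(3/2) = 3.744.
T₂ = 102.4 × 3.744 = 383.4 minutes.

T₂ ≈ 383.4 minutes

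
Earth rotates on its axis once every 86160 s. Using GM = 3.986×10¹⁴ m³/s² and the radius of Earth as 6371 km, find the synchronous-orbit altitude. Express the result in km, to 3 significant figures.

A synchronous orbit has period T, so by Kepler's third law a = (μT²/4π²)^(1/3).
μT²/4π² = 3.986×10¹⁴ × (8.616×10⁴)² / 39.48 = 7.495×10²² m³.
a = 4.216×10⁷ m = 42163 km.
Altitude h = a − R = 42163 − 6371 = 35792 km.

h_sync ≈ 35800 km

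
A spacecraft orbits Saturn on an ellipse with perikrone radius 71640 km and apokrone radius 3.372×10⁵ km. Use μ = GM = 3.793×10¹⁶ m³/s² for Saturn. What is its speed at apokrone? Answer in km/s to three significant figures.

v ≈ 6.28 km/s

Semi-major axis a = (r_p + r_a)/2 = 2.0442×10⁵ km = 2.044×10⁸ m.
Vis-viva: v² = μ(2/r − 1/a) = 3.793×10¹⁶ × (5.931×10⁻⁹ − 4.892×10⁻⁹) = 3.942×10⁷ m²/s².
v = 6279 m/s = 6.279 km/s.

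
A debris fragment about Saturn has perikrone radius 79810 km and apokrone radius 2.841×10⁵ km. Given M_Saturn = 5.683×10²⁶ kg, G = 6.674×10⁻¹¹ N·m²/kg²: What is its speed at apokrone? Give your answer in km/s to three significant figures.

μ = GM = 6.674×10⁻¹¹ × 5.683×10²⁶ = 3.793×10¹⁶ m³/s².
Semi-major axis a = (r_p + r_a)/2 = 1.8196×10⁵ km = 1.820×10⁸ m.
Vis-viva: v² = μ(2/r − 1/a) = 3.793×10¹⁶ × (7.040×10⁻⁹ − 5.496×10⁻⁹) = 5.856×10⁷ m²/s².
v = 7652 m/s = 7.652 km/s.

v ≈ 7.65 km/s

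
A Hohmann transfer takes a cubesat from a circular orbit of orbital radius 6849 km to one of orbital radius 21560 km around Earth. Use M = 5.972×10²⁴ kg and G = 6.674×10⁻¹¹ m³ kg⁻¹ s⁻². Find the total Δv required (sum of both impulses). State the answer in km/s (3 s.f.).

Δv_total ≈ 3.08 km/s

μ = GM = 6.674×10⁻¹¹ × 5.972×10²⁴ = 3.986×10¹⁴ m³/s².
r₁ = 6849 km = 6.849×10⁶ m.
r₂ = 21560 km = 2.156×10⁷ m.
Transfer ellipse a_t = (r₁ + r₂)/2 = 1.420×10⁷ m.
At r₁: circular v_c1 = √(μ/r₁) = 7629 m/s; transfer-perigee v_p = √[μ(2/r₁ − 1/a_t)] = 9398 m/s.
Δv₁ = v_p − v_c1 = 1770 m/s.
At r₂: circular v_c2 = √(μ/r₂) = 4300 m/s; transfer-apogee v_a = √[μ(2/r₂ − 1/a_t)] = 2986 m/s.
Δv₂ = v_c2 − v_a = 1314 m/s.
Total Δv = Δv₁ + Δv₂ = 3084 m/s = 3.084 km/s.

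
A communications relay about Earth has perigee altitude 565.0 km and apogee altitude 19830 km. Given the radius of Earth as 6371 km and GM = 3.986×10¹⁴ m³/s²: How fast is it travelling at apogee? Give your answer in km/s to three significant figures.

r_p = 6371 + 565.0 = 6936.0 km = 6.9360×10⁶ m.
r_a = 6371 + 19830 = 26201 km = 2.6201×10⁷ m.
Semi-major axis a = (r_p + r_a)/2 = 16568 km = 1.657×10⁷ m.
Vis-viva: v² = μ(2/r − 1/a) = 3.986×10¹⁴ × (7.633×10⁻⁸ − 6.036×10⁻⁸) = 6.369×10⁶ m²/s².
v = 2524 m/s = 2.524 km/s.

v ≈ 2.52 km/s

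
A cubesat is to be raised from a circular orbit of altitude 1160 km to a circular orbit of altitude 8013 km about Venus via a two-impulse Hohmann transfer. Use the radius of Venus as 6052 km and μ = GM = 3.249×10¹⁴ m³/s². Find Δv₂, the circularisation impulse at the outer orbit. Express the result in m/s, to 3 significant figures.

r₁ = 6052 + 1160 = 7212.0 km = 7.2120×10⁶ m.
r₂ = 6052 + 8013 = 14065 km = 1.4065×10⁷ m.
Transfer ellipse a_t = (r₁ + r₂)/2 = 1.064×10⁷ m.
At r₁: circular v_c1 = √(μ/r₁) = 6712 m/s; transfer-periapsis v_p = √[μ(2/r₁ − 1/a_t)] = 7718 m/s.
At r₂: circular v_c2 = √(μ/r₂) = 4806 m/s; transfer-apoapsis v_a = √[μ(2/r₂ − 1/a_t)] = 3957 m/s.
Δv₂ = v_c2 − v_a = 849.0 m/s.

Δv ≈ 849 m/s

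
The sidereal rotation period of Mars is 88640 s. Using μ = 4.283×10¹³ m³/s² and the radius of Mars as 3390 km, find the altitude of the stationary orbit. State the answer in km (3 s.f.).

h_sync ≈ 17000 km

A synchronous orbit has period T, so by Kepler's third law a = (μT²/4π²)^(1/3).
μT²/4π² = 4.283×10¹³ × (8.864×10⁴)² / 39.48 = 8.524×10²¹ m³.
a = 2.043×10⁷ m = 20428 km.
Altitude h = a − R = 20428 − 3390 = 17038 km.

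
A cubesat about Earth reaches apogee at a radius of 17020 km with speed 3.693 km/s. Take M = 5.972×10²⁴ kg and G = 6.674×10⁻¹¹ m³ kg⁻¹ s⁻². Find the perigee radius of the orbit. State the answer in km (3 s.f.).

perigee radius ≈ 6990 km

μ = GM = 6.674×10⁻¹¹ × 5.972×10²⁴ = 3.986×10¹⁴ m³/s².
r_a = 1.702×10⁷ m.
Specific energy ε = v²/2 − μ/r = -1.660×10⁷ J/kg, so a = −μ/(2ε) = 1.201×10⁷ m.
The apsides satisfy r_p + r_a = 2a, so the perigee radius is 2a − r_a = 6.992×10⁶ m = 6992.2 km.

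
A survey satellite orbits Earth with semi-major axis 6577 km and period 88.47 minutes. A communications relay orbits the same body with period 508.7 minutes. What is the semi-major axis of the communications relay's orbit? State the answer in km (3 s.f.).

Kepler's third law: a³ ∝ T², so a₂ = a₁ (T₂/T₁)^(2/3).
T₂/T₁ = 5.750, (T₂/T₁)^(2/3) = 3.210.
a₂ = 6577 × 3.210 = 21110 km.

a₂ ≈ 21100 km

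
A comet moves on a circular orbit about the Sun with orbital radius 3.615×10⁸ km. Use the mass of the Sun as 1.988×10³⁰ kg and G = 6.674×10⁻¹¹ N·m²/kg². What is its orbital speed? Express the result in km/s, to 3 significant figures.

μ = GM = 6.674×10⁻¹¹ × 1.988×10³⁰ = 1.327×10²⁰ m³/s².
r = 3.615×10⁸ km = 3.615×10¹¹ m.
For a circular orbit v = √(μ/r) = √(1.327×10²⁰ / 3.615×10¹¹) = √(3.670×10⁸) = 19160 m/s.
That is 19.16 km/s.

v ≈ 19.2 km/s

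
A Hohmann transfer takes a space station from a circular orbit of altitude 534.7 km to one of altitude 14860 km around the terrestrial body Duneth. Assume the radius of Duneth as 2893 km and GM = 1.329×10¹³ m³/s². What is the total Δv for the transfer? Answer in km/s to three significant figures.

r₁ = 2893 + 534.7 = 3427.7 km = 3.4277×10⁶ m.
r₂ = 2893 + 14860 = 17753 km = 1.7753×10⁷ m.
Transfer ellipse a_t = (r₁ + r₂)/2 = 1.059×10⁷ m.
At r₁: circular v_c1 = √(μ/r₁) = 1969 m/s; transfer-periapsis v_p = √[μ(2/r₁ − 1/a_t)] = 2549 m/s.
Δv₁ = v_p − v_c1 = 580.4 m/s.
At r₂: circular v_c2 = √(μ/r₂) = 865.2 m/s; transfer-apoapsis v_a = √[μ(2/r₂ − 1/a_t)] = 492.2 m/s.
Δv₂ = v_c2 − v_a = 373.0 m/s.
Total Δv = Δv₁ + Δv₂ = 953.3 m/s = 0.9533 km/s.

Δv_total ≈ 0.953 km/s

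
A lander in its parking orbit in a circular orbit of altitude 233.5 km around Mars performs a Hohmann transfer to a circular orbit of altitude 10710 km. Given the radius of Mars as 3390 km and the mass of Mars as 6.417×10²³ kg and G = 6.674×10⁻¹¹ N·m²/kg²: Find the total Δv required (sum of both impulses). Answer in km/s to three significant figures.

Δv_total ≈ 1.53 km/s

μ = GM = 6.674×10⁻¹¹ × 6.417×10²³ = 4.283×10¹³ m³/s².
r₁ = 3390 + 233.5 = 3623.5 km = 3.6235×10⁶ m.
r₂ = 3390 + 10710 = 14100 km = 1.4100×10⁷ m.
Transfer ellipse a_t = (r₁ + r₂)/2 = 8.862×10⁶ m.
At r₁: circular v_c1 = √(μ/r₁) = 3438 m/s; transfer-periapsis v_p = √[μ(2/r₁ − 1/a_t)] = 4337 m/s.
Δv₁ = v_p − v_c1 = 898.6 m/s.
At r₂: circular v_c2 = √(μ/r₂) = 1743 m/s; transfer-apoapsis v_a = √[μ(2/r₂ − 1/a_t)] = 1114 m/s.
Δv₂ = v_c2 − v_a = 628.4 m/s.
Total Δv = Δv₁ + Δv₂ = 1527 m/s = 1.527 km/s.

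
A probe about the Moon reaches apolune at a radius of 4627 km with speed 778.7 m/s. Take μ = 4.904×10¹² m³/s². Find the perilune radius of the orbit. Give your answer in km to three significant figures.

r_a = 4.627×10⁶ m.
Specific energy ε = v²/2 − μ/r = -7.567×10⁵ J/kg, so a = −μ/(2ε) = 3.240×10⁶ m.
The apsides satisfy r_p + r_a = 2a, so the perilune radius is 2a − r_a = 1.854×10⁶ m = 1854.0 km.

perilune radius ≈ 1850 km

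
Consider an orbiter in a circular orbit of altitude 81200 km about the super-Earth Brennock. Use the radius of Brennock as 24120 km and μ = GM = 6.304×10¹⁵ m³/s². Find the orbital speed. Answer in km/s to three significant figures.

v ≈ 7.74 km/s

r = 24120 + 81200 = 105320 km = 1.0532×10⁸ m.
For a circular orbit v = √(μ/r) = √(6.304×10¹⁵ / 1.053×10⁸) = √(5.986×10⁷) = 7737 m/s.
That is 7.737 km/s.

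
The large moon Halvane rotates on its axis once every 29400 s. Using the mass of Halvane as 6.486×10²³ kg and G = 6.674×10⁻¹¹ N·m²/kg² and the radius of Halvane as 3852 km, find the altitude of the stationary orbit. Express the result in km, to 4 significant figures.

h_sync ≈ 5971 km

μ = GM = 6.674×10⁻¹¹ × 6.486×10²³ = 4.329×10¹³ m³/s².
A synchronous orbit has period T, so by Kepler's third law a = (μT²/4π²)^(1/3).
μT²/4π² = 4.329×10¹³ × (2.940×10⁴)² / 39.48 = 9.478×10²⁰ m³.
a = 9.823×10⁶ m = 9822.7 km.
Altitude h = a − R = 9822.7 − 3852 = 5970.7 km.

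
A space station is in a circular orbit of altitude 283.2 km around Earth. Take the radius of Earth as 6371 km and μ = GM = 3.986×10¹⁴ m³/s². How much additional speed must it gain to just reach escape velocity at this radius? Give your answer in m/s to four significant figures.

Δv ≈ 3206 m/s

r = 6371 + 283.2 = 6654.2 km = 6.6542×10⁶ m.
Circular speed v_c = √(μ/r) = 7740 m/s.
Escape speed v_esc = √(2μ/r) = √2 × v_c = 10950 m/s.
Δv = v_esc − v_c = 3206 m/s.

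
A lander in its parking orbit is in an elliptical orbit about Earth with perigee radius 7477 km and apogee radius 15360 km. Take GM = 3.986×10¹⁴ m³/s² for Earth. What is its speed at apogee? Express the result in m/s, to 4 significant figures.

v ≈ 4122 m/s

Semi-major axis a = (r_p + r_a)/2 = 11418 km = 1.142×10⁷ m.
Vis-viva: v² = μ(2/r − 1/a) = 3.986×10¹⁴ × (1.302×10⁻⁷ − 8.758×10⁻⁸) = 1.699×10⁷ m²/s².
v = 4122 m/s.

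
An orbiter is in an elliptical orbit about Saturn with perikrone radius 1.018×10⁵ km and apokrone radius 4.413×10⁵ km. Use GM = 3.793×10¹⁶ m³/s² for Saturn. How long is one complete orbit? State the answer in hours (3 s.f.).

T ≈ 40.1 hours

Semi-major axis a = (r_p + r_a)/2 = (1.0180×10⁵ + 4.4130×10⁵)/2 = 2.7155×10⁵ km = 2.716×10⁸ m.
By Kepler's third law T = 2π√(a³/μ) = 2π × 2.298×10⁴ = 1.444×10⁵ s.
= 40.10 hours.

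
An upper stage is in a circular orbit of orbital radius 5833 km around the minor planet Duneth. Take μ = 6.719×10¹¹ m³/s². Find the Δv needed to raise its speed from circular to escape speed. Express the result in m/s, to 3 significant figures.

Δv ≈ 141 m/s

r = 5833 km = 5.833×10⁶ m.
Circular speed v_c = √(μ/r) = 339.4 m/s.
Escape speed v_esc = √(2μ/r) = √2 × v_c = 480.0 m/s.
Δv = v_esc − v_c = 140.6 m/s.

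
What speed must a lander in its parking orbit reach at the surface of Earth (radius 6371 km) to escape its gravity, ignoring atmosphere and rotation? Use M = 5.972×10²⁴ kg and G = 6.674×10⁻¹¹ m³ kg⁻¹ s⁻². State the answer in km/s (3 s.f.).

μ = GM = 6.674×10⁻¹¹ × 5.972×10²⁴ = 3.986×10¹⁴ m³/s².
r = R = 6.371×10⁶ m.
Escape speed v_esc = √(2μ/r) = √(2 × 3.986×10¹⁴ / 6.371×10⁶) = √(1.251×10⁸) = 11190 m/s.
= 11.19 km/s.

v_esc ≈ 11.2 km/s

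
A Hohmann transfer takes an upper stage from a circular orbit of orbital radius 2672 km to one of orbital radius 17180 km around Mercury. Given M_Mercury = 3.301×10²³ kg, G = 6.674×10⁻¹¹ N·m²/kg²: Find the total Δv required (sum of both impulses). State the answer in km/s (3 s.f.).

Δv_total ≈ 1.45 km/s

μ = GM = 6.674×10⁻¹¹ × 3.301×10²³ = 2.203×10¹³ m³/s².
r₁ = 2672 km = 2.672×10⁶ m.
r₂ = 17180 km = 1.718×10⁷ m.
Transfer ellipse a_t = (r₁ + r₂)/2 = 9.926×10⁶ m.
At r₁: circular v_c1 = √(μ/r₁) = 2871 m/s; transfer-periherm v_p = √[μ(2/r₁ − 1/a_t)] = 3778 m/s.
Δv₁ = v_p − v_c1 = 906.2 m/s.
At r₂: circular v_c2 = √(μ/r₂) = 1132 m/s; transfer-apoherm v_a = √[μ(2/r₂ − 1/a_t)] = 587.5 m/s.
Δv₂ = v_c2 − v_a = 544.9 m/s.
Total Δv = Δv₁ + Δv₂ = 1451 m/s = 1.451 km/s.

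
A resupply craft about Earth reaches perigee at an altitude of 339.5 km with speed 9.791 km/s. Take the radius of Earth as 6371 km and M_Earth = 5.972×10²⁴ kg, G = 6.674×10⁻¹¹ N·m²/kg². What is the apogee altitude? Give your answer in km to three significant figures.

μ = GM = 6.674×10⁻¹¹ × 5.972×10²⁴ = 3.986×10¹⁴ m³/s².
r_p = 6371 + 339.5 = 6710.5 km = 6.710×10⁶ m.
Specific energy ε = v²/2 − μ/r = -1.146×10⁷ J/kg, so a = −μ/(2ε) = 1.738×10⁷ m.
The apsides satisfy r_p + r_a = 2a, so the apogee radius is 2a − r_p = 2.806×10⁷ m = 28059 km.
Apogee altitude = 28059 − 6371 = 21688 km.

apogee altitude ≈ 21700 km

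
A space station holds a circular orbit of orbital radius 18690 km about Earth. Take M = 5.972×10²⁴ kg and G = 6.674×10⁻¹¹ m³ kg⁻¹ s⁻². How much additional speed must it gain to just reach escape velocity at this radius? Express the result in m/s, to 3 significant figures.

Δv ≈ 1910 m/s

μ = GM = 6.674×10⁻¹¹ × 5.972×10²⁴ = 3.986×10¹⁴ m³/s².
r = 18690 km = 1.869×10⁷ m.
Circular speed v_c = √(μ/r) = 4618 m/s.
Escape speed v_esc = √(2μ/r) = √2 × v_c = 6531 m/s.
Δv = v_esc − v_c = 1913 m/s.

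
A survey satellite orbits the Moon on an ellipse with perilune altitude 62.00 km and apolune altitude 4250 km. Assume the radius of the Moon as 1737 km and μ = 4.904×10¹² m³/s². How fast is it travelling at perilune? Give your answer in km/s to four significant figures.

v ≈ 2.047 km/s

r_p = 1737 + 62.00 = 1799.0 km = 1.7990×10⁶ m.
r_a = 1737 + 4250 = 5987.0 km = 5.9870×10⁶ m.
Semi-major axis a = (r_p + r_a)/2 = 3893.0 km = 3.893×10⁶ m.
Vis-viva: v² = μ(2/r − 1/a) = 4.904×10¹² × (1.112×10⁻⁶ − 2.569×10⁻⁷) = 4.192×10⁶ m²/s².
v = 2047 m/s = 2.047 km/s.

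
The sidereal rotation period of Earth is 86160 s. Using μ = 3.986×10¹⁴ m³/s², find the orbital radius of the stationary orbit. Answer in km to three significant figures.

r_sync ≈ 42200 km

A synchronous orbit has period T, so by Kepler's third law a = (μT²/4π²)^(1/3).
μT²/4π² = 3.986×10¹⁴ × (8.616×10⁴)² / 39.48 = 7.495×10²² m³.
a = 4.216×10⁷ m = 42163 km.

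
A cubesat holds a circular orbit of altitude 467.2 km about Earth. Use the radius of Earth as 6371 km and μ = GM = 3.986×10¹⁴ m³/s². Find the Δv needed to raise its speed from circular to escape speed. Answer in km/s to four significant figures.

r = 6371 + 467.2 = 6838.2 km = 6.8382×10⁶ m.
Circular speed v_c = √(μ/r) = 7635 m/s.
Escape speed v_esc = √(2μ/r) = √2 × v_c = 10800 m/s.
Δv = v_esc − v_c = 3162 m/s = 3.162 km/s.

Δv ≈ 3.162 km/s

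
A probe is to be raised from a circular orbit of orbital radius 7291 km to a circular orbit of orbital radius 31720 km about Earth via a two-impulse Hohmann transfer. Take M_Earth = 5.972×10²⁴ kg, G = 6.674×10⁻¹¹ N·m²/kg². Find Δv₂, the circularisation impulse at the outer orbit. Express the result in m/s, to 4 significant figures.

μ = GM = 6.674×10⁻¹¹ × 5.972×10²⁴ = 3.986×10¹⁴ m³/s².
r₁ = 7291 km = 7.291×10⁶ m.
r₂ = 31720 km = 3.172×10⁷ m.
Transfer ellipse a_t = (r₁ + r₂)/2 = 1.951×10⁷ m.
At r₁: circular v_c1 = √(μ/r₁) = 7394 m/s; transfer-perigee v_p = √[μ(2/r₁ − 1/a_t)] = 9429 m/s.
At r₂: circular v_c2 = √(μ/r₂) = 3545 m/s; transfer-apogee v_a = √[μ(2/r₂ − 1/a_t)] = 2167 m/s.
Δv₂ = v_c2 − v_a = 1378 m/s.

Δv ≈ 1378 m/s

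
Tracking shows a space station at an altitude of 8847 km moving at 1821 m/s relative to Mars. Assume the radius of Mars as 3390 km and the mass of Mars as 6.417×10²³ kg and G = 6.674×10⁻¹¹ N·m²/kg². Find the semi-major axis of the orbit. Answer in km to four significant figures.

μ = GM = 6.674×10⁻¹¹ × 6.417×10²³ = 4.283×10¹³ m³/s².
r = 3390 + 8847 = 12237 km = 1.224×10⁷ m.
Vis-viva rearranged: 1/a = 2/r − v²/μ = 1.634×10⁻⁷ − 7.743×10⁻⁸ = 8.601×10⁻⁸ m⁻¹.
a = 1.163×10⁷ m = 11627 km.

a ≈ 11630 km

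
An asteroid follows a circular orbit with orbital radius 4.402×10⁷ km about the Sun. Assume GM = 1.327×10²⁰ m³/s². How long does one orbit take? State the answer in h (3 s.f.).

T ≈ 1400 h

r = 4.402×10⁷ km = 4.402×10¹⁰ m.
Kepler's third law: T = 2π√(r³/μ) = 2π√((4.402×10¹⁰)³ / 1.327×10²⁰).
r³/μ = 6.428×10¹¹ s², so T = 2π × 8.018×10⁵ = 5.038×10⁶ s.
Converting: 5.038×10⁶ s ÷ 3600 = 1399 h.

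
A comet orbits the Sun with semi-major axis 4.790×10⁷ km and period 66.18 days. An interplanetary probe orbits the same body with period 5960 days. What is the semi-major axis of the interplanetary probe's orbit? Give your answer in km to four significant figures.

Kepler's third law: a³ ∝ T², so a₂ = a₁ (T₂/T₁)^(2/3).
T₂/T₁ = 90.06, (T₂/T₁)^(2/3) = 20.09.
a₂ = 4.790×10⁷ × 20.09 = 9.624×10⁸ km.

a₂ ≈ 9.624×10⁸ km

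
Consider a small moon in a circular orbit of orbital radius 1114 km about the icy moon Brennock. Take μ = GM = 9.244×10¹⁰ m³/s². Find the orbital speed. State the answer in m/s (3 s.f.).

r = 1114 km = 1.114×10⁶ m.
For a circular orbit v = √(μ/r) = √(9.244×10¹⁰ / 1.114×10⁶) = √(8.298×10⁴) = 288.1 m/s.

v ≈ 288 m/s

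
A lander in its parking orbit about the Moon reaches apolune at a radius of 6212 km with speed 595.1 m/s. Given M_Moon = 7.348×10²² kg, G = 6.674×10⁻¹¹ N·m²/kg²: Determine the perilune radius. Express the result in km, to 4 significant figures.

perilune radius ≈ 1796 km

μ = GM = 6.674×10⁻¹¹ × 7.348×10²² = 4.904×10¹² m³/s².
r_a = 6.212×10⁶ m.
Specific energy ε = v²/2 − μ/r = -6.124×10⁵ J/kg, so a = −μ/(2ε) = 4.004×10⁶ m.
The apsides satisfy r_p + r_a = 2a, so the perilune radius is 2a − r_a = 1.796×10⁶ m = 1796.2 km.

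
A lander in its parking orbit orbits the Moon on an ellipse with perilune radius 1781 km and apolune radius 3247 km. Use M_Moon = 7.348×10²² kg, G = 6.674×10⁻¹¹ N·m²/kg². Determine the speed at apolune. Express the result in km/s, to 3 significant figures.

μ = GM = 6.674×10⁻¹¹ × 7.348×10²² = 4.904×10¹² m³/s².
Semi-major axis a = (r_p + r_a)/2 = 2514.0 km = 2.514×10⁶ m.
Vis-viva: v² = μ(2/r − 1/a) = 4.904×10¹² × (6.160×10⁻⁷ − 3.978×10⁻⁷) = 1.070×10⁶ m²/s².
v = 1034 m/s = 1.034 km/s.

v ≈ 1.03 km/s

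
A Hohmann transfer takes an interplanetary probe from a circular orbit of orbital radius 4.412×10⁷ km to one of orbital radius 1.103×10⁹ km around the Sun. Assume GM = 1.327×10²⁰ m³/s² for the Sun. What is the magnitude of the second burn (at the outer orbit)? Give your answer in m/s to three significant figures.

Δv ≈ 7930 m/s

r₁ = 4.412×10⁷ km = 4.412×10¹⁰ m.
r₂ = 1.103×10⁹ km = 1.103×10¹² m.
Transfer ellipse a_t = (r₁ + r₂)/2 = 5.736×10¹¹ m.
At r₁: circular v_c1 = √(μ/r₁) = 54840 m/s; transfer-perihelion v_p = √[μ(2/r₁ − 1/a_t)] = 76050 m/s.
At r₂: circular v_c2 = √(μ/r₂) = 10970 m/s; transfer-aphelion v_a = √[μ(2/r₂ − 1/a_t)] = 3042 m/s.
Δv₂ = v_c2 − v_a = 7926 m/s.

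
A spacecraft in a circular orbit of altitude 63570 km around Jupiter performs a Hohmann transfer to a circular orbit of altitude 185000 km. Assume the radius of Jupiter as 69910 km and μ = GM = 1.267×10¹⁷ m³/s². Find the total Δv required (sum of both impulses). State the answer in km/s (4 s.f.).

r₁ = 69910 + 63570 = 133480 km = 1.3348×10⁸ m.
r₂ = 69910 + 185000 = 254910 km = 2.5491×10⁸ m.
Transfer ellipse a_t = (r₁ + r₂)/2 = 1.942×10⁸ m.
At r₁: circular v_c1 = √(μ/r₁) = 30810 m/s; transfer-perijove v_p = √[μ(2/r₁ − 1/a_t)] = 35300 m/s.
Δv₁ = v_p − v_c1 = 4489 m/s.
At r₂: circular v_c2 = √(μ/r₂) = 22290 m/s; transfer-apojove v_a = √[μ(2/r₂ − 1/a_t)] = 18480 m/s.
Δv₂ = v_c2 − v_a = 3811 m/s.
Total Δv = Δv₁ + Δv₂ = 8300 m/s = 8.300 km/s.

Δv_total ≈ 8.300 km/s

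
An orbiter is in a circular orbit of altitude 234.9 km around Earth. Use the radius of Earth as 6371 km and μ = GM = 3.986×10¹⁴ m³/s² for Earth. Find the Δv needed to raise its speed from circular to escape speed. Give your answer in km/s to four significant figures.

r = 6371 + 234.9 = 6605.9 km = 6.6059×10⁶ m.
Circular speed v_c = √(μ/r) = 7768 m/s.
Escape speed v_esc = √(2μ/r) = √2 × v_c = 10990 m/s.
Δv = v_esc − v_c = 3218 m/s = 3.218 km/s.

Δv ≈ 3.218 km/s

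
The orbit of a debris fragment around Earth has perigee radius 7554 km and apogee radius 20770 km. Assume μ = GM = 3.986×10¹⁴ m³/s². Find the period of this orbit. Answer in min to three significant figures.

Semi-major axis a = (r_p + r_a)/2 = (7554.0 + 20770)/2 = 14162 km = 1.416×10⁷ m.
By Kepler's third law T = 2π√(a³/μ) = 2π × 2.669×10³ = 1.677×10⁴ s.
= 279.5 min.

T ≈ 280 min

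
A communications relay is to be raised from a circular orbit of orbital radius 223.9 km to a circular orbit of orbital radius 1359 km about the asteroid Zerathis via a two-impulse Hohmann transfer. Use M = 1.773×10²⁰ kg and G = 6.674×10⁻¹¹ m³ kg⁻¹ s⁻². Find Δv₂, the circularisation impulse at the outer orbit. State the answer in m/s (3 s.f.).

Δv ≈ 43.7 m/s

μ = GM = 6.674×10⁻¹¹ × 1.773×10²⁰ = 1.183×10¹⁰ m³/s².
r₁ = 223.9 km = 2.239×10⁵ m.
r₂ = 1359 km = 1.359×10⁶ m.
Transfer ellipse a_t = (r₁ + r₂)/2 = 7.914×10⁵ m.
At r₁: circular v_c1 = √(μ/r₁) = 229.9 m/s; transfer-periapsis v_p = √[μ(2/r₁ − 1/a_t)] = 301.2 m/s.
At r₂: circular v_c2 = √(μ/r₂) = 93.31 m/s; transfer-apoapsis v_a = √[μ(2/r₂ − 1/a_t)] = 49.63 m/s.
Δv₂ = v_c2 − v_a = 43.68 m/s.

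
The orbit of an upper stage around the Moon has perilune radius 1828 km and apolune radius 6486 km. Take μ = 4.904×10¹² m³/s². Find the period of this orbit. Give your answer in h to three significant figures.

Semi-major axis a = (r_p + r_a)/2 = (1828.0 + 6486.0)/2 = 4157.0 km = 4.157×10⁶ m.
By Kepler's third law T = 2π√(a³/μ) = 2π × 3.827×10³ = 2.405×10⁴ s.
= 6.680 h.

T ≈ 6.68 h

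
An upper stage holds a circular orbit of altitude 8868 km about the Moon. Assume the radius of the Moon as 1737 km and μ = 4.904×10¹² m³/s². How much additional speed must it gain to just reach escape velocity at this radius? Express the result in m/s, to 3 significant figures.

Δv ≈ 282 m/s

r = 1737 + 8868 = 10605 km = 1.0605×10⁷ m.
Circular speed v_c = √(μ/r) = 680.0 m/s.
Escape speed v_esc = √(2μ/r) = √2 × v_c = 961.7 m/s.
Δv = v_esc − v_c = 281.7 m/s.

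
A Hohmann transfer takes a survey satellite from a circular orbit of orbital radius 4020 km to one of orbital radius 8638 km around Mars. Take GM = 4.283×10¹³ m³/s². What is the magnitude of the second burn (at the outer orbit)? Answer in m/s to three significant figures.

Δv ≈ 452 m/s

r₁ = 4020 km = 4.020×10⁶ m.
r₂ = 8638 km = 8.638×10⁶ m.
Transfer ellipse a_t = (r₁ + r₂)/2 = 6.329×10⁶ m.
At r₁: circular v_c1 = √(μ/r₁) = 3264 m/s; transfer-periapsis v_p = √[μ(2/r₁ − 1/a_t)] = 3813 m/s.
At r₂: circular v_c2 = √(μ/r₂) = 2227 m/s; transfer-apoapsis v_a = √[μ(2/r₂ − 1/a_t)] = 1775 m/s.
Δv₂ = v_c2 − v_a = 452.1 m/s.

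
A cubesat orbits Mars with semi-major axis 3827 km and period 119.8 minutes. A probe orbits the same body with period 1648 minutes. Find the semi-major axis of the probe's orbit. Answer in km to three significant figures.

a₂ ≈ 22000 km

Kepler's third law: a³ ∝ T², so a₂ = a₁ (T₂/T₁)^(2/3).
T₂/T₁ = 13.76, (T₂/T₁)^(2/3) = 5.741.
a₂ = 3827 × 5.741 = 21970 km.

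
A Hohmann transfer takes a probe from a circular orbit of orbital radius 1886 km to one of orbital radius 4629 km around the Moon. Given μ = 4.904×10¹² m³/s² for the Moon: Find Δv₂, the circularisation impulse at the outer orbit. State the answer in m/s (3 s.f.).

r₁ = 1886 km = 1.886×10⁶ m.
r₂ = 4629 km = 4.629×10⁶ m.
Transfer ellipse a_t = (r₁ + r₂)/2 = 3.258×10⁶ m.
At r₁: circular v_c1 = √(μ/r₁) = 1613 m/s; transfer-perilune v_p = √[μ(2/r₁ − 1/a_t)] = 1922 m/s.
At r₂: circular v_c2 = √(μ/r₂) = 1029 m/s; transfer-apolune v_a = √[μ(2/r₂ − 1/a_t)] = 783.2 m/s.
Δv₂ = v_c2 − v_a = 246.1 m/s.

Δv ≈ 246 m/s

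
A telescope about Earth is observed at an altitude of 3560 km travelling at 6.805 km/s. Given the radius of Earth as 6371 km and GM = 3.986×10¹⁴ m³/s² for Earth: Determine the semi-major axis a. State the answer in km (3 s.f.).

a ≈ 11700 km

r = 6371 + 3560 = 9931.0 km = 9.931×10⁶ m.
Vis-viva rearranged: 1/a = 2/r − v²/μ = 2.014×10⁻⁷ − 1.162×10⁻⁷ = 8.521×10⁻⁸ m⁻¹.
a = 1.174×10⁷ m = 11735 km.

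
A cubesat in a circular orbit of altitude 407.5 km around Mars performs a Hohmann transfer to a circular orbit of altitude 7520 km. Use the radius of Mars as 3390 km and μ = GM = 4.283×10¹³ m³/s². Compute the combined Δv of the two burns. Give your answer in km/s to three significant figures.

Δv_total ≈ 1.29 km/s

r₁ = 3390 + 407.5 = 3797.5 km = 3.7975×10⁶ m.
r₂ = 3390 + 7520 = 10910 km = 1.0910×10⁷ m.
Transfer ellipse a_t = (r₁ + r₂)/2 = 7.354×10⁶ m.
At r₁: circular v_c1 = √(μ/r₁) = 3358 m/s; transfer-periapsis v_p = √[μ(2/r₁ − 1/a_t)] = 4091 m/s.
Δv₁ = v_p − v_c1 = 732.2 m/s.
At r₂: circular v_c2 = √(μ/r₂) = 1981 m/s; transfer-apoapsis v_a = √[μ(2/r₂ − 1/a_t)] = 1424 m/s.
Δv₂ = v_c2 − v_a = 557.5 m/s.
Total Δv = Δv₁ + Δv₂ = 1290 m/s = 1.290 km/s.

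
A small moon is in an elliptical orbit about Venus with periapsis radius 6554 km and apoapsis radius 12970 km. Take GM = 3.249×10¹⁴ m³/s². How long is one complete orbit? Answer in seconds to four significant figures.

T ≈ 10630 seconds

Semi-major axis a = (r_p + r_a)/2 = (6554.0 + 12970)/2 = 9762.0 km = 9.762×10⁶ m.
By Kepler's third law T = 2π√(a³/μ) = 2π × 1.692×10³ = 1.063×10⁴ s.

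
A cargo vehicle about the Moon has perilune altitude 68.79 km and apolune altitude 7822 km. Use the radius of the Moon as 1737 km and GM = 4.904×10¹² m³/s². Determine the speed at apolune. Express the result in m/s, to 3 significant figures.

v ≈ 404 m/s

r_p = 1737 + 68.79 = 1805.8 km = 1.8058×10⁶ m.
r_a = 1737 + 7822 = 9559.0 km = 9.5590×10⁶ m.
Semi-major axis a = (r_p + r_a)/2 = 5682.4 km = 5.682×10⁶ m.
Vis-viva: v² = μ(2/r − 1/a) = 4.904×10¹² × (2.092×10⁻⁷ − 1.760×10⁻⁷) = 1.630×10⁵ m²/s².
v = 403.8 m/s.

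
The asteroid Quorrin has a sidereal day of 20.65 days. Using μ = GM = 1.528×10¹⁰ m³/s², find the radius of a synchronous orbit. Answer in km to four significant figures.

T = 20.65 days = 1.784×10⁶ s.
A synchronous orbit has period T, so by Kepler's third law a = (μT²/4π²)^(1/3).
μT²/4π² = 1.528×10¹⁰ × (1.784×10⁶)² / 39.48 = 1.232×10²¹ m³.
a = 1.072×10⁷ m = 10720 km.

r_sync ≈ 10720 km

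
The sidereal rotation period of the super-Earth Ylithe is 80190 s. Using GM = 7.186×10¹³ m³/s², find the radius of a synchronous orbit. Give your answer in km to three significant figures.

A synchronous orbit has period T, so by Kepler's third law a = (μT²/4π²)^(1/3).
μT²/4π² = 7.186×10¹³ × (8.019×10⁴)² / 39.48 = 1.170×10²² m³.
a = 2.271×10⁷ m = 22705 km.

r_sync ≈ 22700 km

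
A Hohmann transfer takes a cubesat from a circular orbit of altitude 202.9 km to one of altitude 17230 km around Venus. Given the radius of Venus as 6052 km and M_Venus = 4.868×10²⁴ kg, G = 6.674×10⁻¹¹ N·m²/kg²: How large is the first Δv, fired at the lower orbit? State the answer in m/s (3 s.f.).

Δv ≈ 1840 m/s

μ = GM = 6.674×10⁻¹¹ × 4.868×10²⁴ = 3.249×10¹⁴ m³/s².
r₁ = 6052 + 202.9 = 6254.9 km = 6.2549×10⁶ m.
r₂ = 6052 + 17230 = 23282 km = 2.3282×10⁷ m.
Transfer ellipse a_t = (r₁ + r₂)/2 = 1.477×10⁷ m.
At r₁: circular v_c1 = √(μ/r₁) = 7207 m/s; transfer-periapsis v_p = √[μ(2/r₁ − 1/a_t)] = 9049 m/s.
Δv₁ = v_p − v_c1 = 1842 m/s.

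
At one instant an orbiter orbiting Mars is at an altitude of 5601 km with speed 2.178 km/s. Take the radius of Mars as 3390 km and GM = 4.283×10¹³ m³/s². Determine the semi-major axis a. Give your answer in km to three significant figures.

r = 3390 + 5601 = 8991.0 km = 8.991×10⁶ m.
Vis-viva rearranged: 1/a = 2/r − v²/μ = 2.224×10⁻⁷ − 1.108×10⁻⁷ = 1.117×10⁻⁷ m⁻¹.
a = 8.953×10⁶ m = 8953.5 km.

a ≈ 8950 km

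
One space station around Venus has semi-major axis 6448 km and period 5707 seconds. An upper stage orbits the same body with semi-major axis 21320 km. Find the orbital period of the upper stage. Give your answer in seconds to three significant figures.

Kepler's third law: T² ∝ a³, so T₂ = T₁ (a₂/a₁)^(3/2).
a₂/a₁ = 3.306, (a₂/a₁)^(3/2) = 6.012.
T₂ = 5707 × 6.012 = 34310 seconds.

T₂ ≈ 34300 seconds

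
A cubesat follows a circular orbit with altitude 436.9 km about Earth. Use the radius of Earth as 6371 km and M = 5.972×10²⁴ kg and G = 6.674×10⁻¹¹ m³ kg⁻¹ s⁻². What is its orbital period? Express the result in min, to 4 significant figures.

μ = GM = 6.674×10⁻¹¹ × 5.972×10²⁴ = 3.986×10¹⁴ m³/s².
r = 6371 + 436.9 = 6807.9 km = 6.8079×10⁶ m.
Kepler's third law: T = 2π√(r³/μ) = 2π√((6.808×10⁶)³ / 3.986×10¹⁴).
r³/μ = 7.917×10⁵ s², so T = 2π × 8.897×10² = 5.590×10³ s.
Converting: 5.590×10³ s ÷ 60.00 = 93.17 min.

T ≈ 93.17 min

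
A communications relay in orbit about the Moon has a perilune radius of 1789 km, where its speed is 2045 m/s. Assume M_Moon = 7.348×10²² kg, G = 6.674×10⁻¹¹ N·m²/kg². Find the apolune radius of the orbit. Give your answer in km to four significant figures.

apolune radius ≈ 5753 km

μ = GM = 6.674×10⁻¹¹ × 7.348×10²² = 4.904×10¹² m³/s².
r_p = 1.789×10⁶ m.
Specific energy ε = v²/2 − μ/r = -6.502×10⁵ J/kg, so a = −μ/(2ε) = 3.771×10⁶ m.
The apsides satisfy r_p + r_a = 2a, so the apolune radius is 2a − r_p = 5.753×10⁶ m = 5753.2 km.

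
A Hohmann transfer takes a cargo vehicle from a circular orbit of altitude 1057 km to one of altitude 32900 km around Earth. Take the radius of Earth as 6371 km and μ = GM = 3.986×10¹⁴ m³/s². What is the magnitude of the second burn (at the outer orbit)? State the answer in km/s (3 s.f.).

r₁ = 6371 + 1057 = 7428.0 km = 7.4280×10⁶ m.
r₂ = 6371 + 32900 = 39271 km = 3.9271×10⁷ m.
Transfer ellipse a_t = (r₁ + r₂)/2 = 2.335×10⁷ m.
At r₁: circular v_c1 = √(μ/r₁) = 7325 m/s; transfer-perigee v_p = √[μ(2/r₁ − 1/a_t)] = 9500 m/s.
At r₂: circular v_c2 = √(μ/r₂) = 3186 m/s; transfer-apogee v_a = √[μ(2/r₂ − 1/a_t)] = 1797 m/s.
Δv₂ = v_c2 − v_a = 1389 m/s.
= 1.389 km/s.

Δv ≈ 1.39 km/s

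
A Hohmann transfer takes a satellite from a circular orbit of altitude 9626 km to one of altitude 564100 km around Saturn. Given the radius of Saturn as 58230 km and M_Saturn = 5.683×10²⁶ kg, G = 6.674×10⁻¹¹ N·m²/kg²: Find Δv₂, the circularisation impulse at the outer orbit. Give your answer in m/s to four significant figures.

Δv ≈ 4345 m/s

μ = GM = 6.674×10⁻¹¹ × 5.683×10²⁶ = 3.793×10¹⁶ m³/s².
r₁ = 58230 + 9626 = 67856 km = 6.7856×10⁷ m.
r₂ = 58230 + 564100 = 622330 km = 6.2233×10⁸ m.
Transfer ellipse a_t = (r₁ + r₂)/2 = 3.451×10⁸ m.
At r₁: circular v_c1 = √(μ/r₁) = 23640 m/s; transfer-perikrone v_p = √[μ(2/r₁ − 1/a_t)] = 31750 m/s.
At r₂: circular v_c2 = √(μ/r₂) = 7807 m/s; transfer-apokrone v_a = √[μ(2/r₂ − 1/a_t)] = 3462 m/s.
Δv₂ = v_c2 − v_a = 4345 m/s.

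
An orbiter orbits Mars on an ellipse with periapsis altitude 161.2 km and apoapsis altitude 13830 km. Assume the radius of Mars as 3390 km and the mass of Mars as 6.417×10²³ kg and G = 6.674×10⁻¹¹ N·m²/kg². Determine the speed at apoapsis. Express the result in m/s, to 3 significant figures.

v ≈ 922 m/s

μ = GM = 6.674×10⁻¹¹ × 6.417×10²³ = 4.283×10¹³ m³/s².
r_p = 3390 + 161.2 = 3551.2 km = 3.5512×10⁶ m.
r_a = 3390 + 13830 = 17220 km = 1.7220×10⁷ m.
Semi-major axis a = (r_p + r_a)/2 = 10386 km = 1.039×10⁷ m.
Vis-viva: v² = μ(2/r − 1/a) = 4.283×10¹³ × (1.161×10⁻⁷ − 9.629×10⁻⁸) = 8.504×10⁵ m²/s².
v = 922.2 m/s.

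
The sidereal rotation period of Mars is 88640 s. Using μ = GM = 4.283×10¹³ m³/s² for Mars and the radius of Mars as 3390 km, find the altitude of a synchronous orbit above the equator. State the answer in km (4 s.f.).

h_sync ≈ 17040 km

A synchronous orbit has period T, so by Kepler's third law a = (μT²/4π²)^(1/3).
μT²/4π² = 4.283×10¹³ × (8.864×10⁴)² / 39.48 = 8.524×10²¹ m³.
a = 2.043×10⁷ m = 20428 km.
Altitude h = a − R = 20428 − 3390 = 17038 km.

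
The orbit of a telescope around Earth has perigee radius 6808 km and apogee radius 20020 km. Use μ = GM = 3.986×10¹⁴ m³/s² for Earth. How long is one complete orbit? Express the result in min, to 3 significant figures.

T ≈ 258 min

Semi-major axis a = (r_p + r_a)/2 = (6808.0 + 20020)/2 = 13414 km = 1.341×10⁷ m.
By Kepler's third law T = 2π√(a³/μ) = 2π × 2.461×10³ = 1.546×10⁴ s.
= 257.7 min.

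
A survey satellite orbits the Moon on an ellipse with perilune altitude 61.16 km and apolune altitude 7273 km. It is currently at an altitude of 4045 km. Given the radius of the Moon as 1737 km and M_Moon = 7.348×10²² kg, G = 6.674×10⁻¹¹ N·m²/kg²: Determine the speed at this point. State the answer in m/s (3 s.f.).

μ = GM = 6.674×10⁻¹¹ × 7.348×10²² = 4.904×10¹² m³/s².
r_p = 1737 + 61.16 = 1798.2 km = 1.7982×10⁶ m.
r_a = 1737 + 7273 = 9010.0 km = 9.0100×10⁶ m.
r = 1737 + 4045 = 5782.0 km = 5.782×10⁶ m.
Semi-major axis a = (r_p + r_a)/2 = 5404.1 km = 5.404×10⁶ m.
Vis-viva: v² = μ(2/r − 1/a) = 4.904×10¹² × (3.459×10⁻⁷ − 1.850×10⁻⁷) = 7.888×10⁵ m²/s².
v = 888.2 m/s.

v ≈ 888 m/s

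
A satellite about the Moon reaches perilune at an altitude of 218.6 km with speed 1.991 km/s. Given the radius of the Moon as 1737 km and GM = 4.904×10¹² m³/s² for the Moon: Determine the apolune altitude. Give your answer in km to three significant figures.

apolune altitude ≈ 5640 km

r_p = 1737 + 218.6 = 1955.6 km = 1.956×10⁶ m.
Specific energy ε = v²/2 − μ/r = -5.256×10⁵ J/kg, so a = −μ/(2ε) = 4.665×10⁶ m.
The apsides satisfy r_p + r_a = 2a, so the apolune radius is 2a − r_p = 7.374×10⁶ m = 7374.2 km.
Apolune altitude = 7374.2 − 1737 = 5637.2 km.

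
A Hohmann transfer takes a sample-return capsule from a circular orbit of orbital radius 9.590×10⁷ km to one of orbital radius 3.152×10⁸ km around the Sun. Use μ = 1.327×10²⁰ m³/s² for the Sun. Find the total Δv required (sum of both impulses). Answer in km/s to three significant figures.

r₁ = 9.590×10⁷ km = 9.590×10¹⁰ m.
r₂ = 3.152×10⁸ km = 3.152×10¹¹ m.
Transfer ellipse a_t = (r₁ + r₂)/2 = 2.056×10¹¹ m.
At r₁: circular v_c1 = √(μ/r₁) = 37200 m/s; transfer-perihelion v_p = √[μ(2/r₁ − 1/a_t)] = 46060 m/s.
Δv₁ = v_p − v_c1 = 8865 m/s.
At r₂: circular v_c2 = √(μ/r₂) = 20520 m/s; transfer-aphelion v_a = √[μ(2/r₂ − 1/a_t)] = 14010 m/s.
Δv₂ = v_c2 − v_a = 6503 m/s.
Total Δv = Δv₁ + Δv₂ = 15370 m/s = 15.37 km/s.

Δv_total ≈ 15.4 km/s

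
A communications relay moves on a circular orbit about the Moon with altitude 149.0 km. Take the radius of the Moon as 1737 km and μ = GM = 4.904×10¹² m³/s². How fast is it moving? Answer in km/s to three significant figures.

r = 1737 + 149.0 = 1886.0 km = 1.8860×10⁶ m.
For a circular orbit v = √(μ/r) = √(4.904×10¹² / 1.886×10⁶) = √(2.600×10⁶) = 1613 m/s.
That is 1.613 km/s.

v ≈ 1.61 km/s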